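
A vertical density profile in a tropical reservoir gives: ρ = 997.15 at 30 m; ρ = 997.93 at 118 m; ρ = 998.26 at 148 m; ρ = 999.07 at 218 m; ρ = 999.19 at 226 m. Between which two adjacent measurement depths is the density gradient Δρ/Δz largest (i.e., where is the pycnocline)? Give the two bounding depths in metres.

218–226 m

Compute the density gradient over each adjacent pair:
  30–118 m: Δρ/Δz = 0.78/88 = 8.9 × 10⁻³ kg m⁻⁴
  118–148 m: Δρ/Δz = 0.33/30 = 0.011 kg m⁻⁴
  148–218 m: Δρ/Δz = 0.81/70 = 0.012 kg m⁻⁴
  218–226 m: Δρ/Δz = 0.12/8 = 0.015 kg m⁻⁴
The largest gradient is in the 218–226 m interval — the pycnocline.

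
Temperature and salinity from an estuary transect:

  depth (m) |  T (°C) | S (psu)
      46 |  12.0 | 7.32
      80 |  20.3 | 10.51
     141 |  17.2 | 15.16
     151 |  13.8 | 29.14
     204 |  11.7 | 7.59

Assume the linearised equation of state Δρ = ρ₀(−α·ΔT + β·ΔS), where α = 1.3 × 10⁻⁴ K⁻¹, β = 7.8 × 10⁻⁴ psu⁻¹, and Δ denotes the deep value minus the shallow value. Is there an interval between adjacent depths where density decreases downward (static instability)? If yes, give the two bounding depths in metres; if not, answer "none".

Evaluate Δρ/ρ₀ = −αΔT + βΔS across each adjacent pair:
  46–80 m: −αΔT+βΔS = −(1.3 × 10⁻⁴)(+8.3)+(7.8 × 10⁻⁴)(+3.19) = 1.4 × 10⁻³ → stable
  80–141 m: −αΔT+βΔS = −(1.3 × 10⁻⁴)(-3.1)+(7.8 × 10⁻⁴)(+4.65) = 4.0 × 10⁻³ → stable
  141–151 m: −αΔT+βΔS = −(1.3 × 10⁻⁴)(-3.4)+(7.8 × 10⁻⁴)(+13.98) = 0.011 → stable
  151–204 m: −αΔT+βΔS = −(1.3 × 10⁻⁴)(-2.1)+(7.8 × 10⁻⁴)(-21.55) = -0.017 → UNSTABLE
The 151–204 m interval has Δρ < 0: lighter water underlies denser water.

151–204 m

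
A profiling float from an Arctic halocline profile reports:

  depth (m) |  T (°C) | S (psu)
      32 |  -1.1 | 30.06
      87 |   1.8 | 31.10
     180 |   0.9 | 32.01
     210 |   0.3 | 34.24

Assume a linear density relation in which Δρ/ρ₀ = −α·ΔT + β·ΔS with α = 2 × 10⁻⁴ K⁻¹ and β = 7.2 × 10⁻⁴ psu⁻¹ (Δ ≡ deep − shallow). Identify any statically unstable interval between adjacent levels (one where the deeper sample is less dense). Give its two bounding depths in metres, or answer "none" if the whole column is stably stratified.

Evaluate Δρ/ρ₀ = −αΔT + βΔS across each adjacent pair:
  32–87 m: −αΔT+βΔS = −(2 × 10⁻⁴)(+2.9)+(7.2 × 10⁻⁴)(+1.04) = 1.7 × 10⁻⁴ → stable
  87–180 m: −αΔT+βΔS = −(2 × 10⁻⁴)(-0.9)+(7.2 × 10⁻⁴)(+0.91) = 8.4 × 10⁻⁴ → stable
  180–210 m: −αΔT+βΔS = −(2 × 10⁻⁴)(-0.6)+(7.2 × 10⁻⁴)(+2.23) = 1.7 × 10⁻³ → stable
Every interval has Δρ > 0: the column is stably stratified throughout.

none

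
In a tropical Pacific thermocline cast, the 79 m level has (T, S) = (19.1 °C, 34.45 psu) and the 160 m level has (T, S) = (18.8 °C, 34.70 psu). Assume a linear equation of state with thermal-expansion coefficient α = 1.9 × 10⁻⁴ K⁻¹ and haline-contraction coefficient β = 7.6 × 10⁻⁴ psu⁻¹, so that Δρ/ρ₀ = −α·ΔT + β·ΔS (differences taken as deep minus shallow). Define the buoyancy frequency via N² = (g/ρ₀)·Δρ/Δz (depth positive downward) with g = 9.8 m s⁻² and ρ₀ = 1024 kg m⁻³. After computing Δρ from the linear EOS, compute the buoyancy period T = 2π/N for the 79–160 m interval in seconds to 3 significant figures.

ΔT = -0.3 K, ΔS = +0.25 psu (deep − shallow).
Δρ/ρ₀ = −αΔT + βΔS = 5.70 × 10⁻⁵ + 1.90 × 10⁻⁴ = 2.47 × 10⁻⁴, so Δρ ≈ 0.2529 kg m⁻³.
N² = (g/ρ₀)·Δρ/Δz = g·(Δρ/ρ₀)/Δz = 9.8 × 2.47 × 10⁻⁴ / 81 = 2.9884 × 10⁻⁵ s⁻².
N = √(2.9884 × 10⁻⁵) = 5.4666 × 10⁻³ rad s⁻¹ → T = 2π/N = 1.1494 × 10³ s ≈ 1.15 × 10³ s.

1.15 × 10³ s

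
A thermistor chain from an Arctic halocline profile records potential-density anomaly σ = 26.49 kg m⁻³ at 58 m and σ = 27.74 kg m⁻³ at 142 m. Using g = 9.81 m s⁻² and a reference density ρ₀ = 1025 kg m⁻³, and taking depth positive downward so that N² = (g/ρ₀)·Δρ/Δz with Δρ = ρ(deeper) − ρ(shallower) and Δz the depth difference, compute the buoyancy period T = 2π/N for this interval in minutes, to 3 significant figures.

8.77 min

Δρ = 1027.74 − 1026.49 = 1.25 kg m⁻³ over Δz = 142 − 58 = 84 m.
N² = (9.81/1025) × (1.25/84) = 1.4242 × 10⁻⁴ s⁻².
N = √(1.4242 × 10⁻⁴) = 0.011934 rad s⁻¹, so T = 2π/N = 526.49 s = 8.7748 min ≈ 8.77 min.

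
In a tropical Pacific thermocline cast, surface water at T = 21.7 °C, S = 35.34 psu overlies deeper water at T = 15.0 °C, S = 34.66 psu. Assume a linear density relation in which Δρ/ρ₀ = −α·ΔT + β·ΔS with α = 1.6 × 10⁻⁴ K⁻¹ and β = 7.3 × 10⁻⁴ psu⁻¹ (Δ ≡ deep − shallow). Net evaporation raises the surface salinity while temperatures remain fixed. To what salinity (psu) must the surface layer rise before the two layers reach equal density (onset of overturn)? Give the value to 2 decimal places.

36.13 psu

Neutral buoyancy requires −α(T_deep − T_surf) + β(S_deep − S_surf′) = 0.
S_surf′ = S_deep − (α/β)·ΔT = 34.66 − (1.6 × 10⁻⁴/7.3 × 10⁻⁴)·(-6.7) = 36.1285 psu.
Increase required: 36.1285 − 35.34 = 0.7885 psu.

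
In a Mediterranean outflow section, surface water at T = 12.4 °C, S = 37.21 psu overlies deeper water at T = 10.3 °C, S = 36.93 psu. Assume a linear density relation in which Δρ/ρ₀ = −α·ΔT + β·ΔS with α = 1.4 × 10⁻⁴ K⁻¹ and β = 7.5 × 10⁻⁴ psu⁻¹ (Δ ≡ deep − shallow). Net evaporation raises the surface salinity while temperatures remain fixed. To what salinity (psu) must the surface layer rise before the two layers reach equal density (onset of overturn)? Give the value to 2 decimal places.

37.32 psu

Neutral buoyancy requires −α(T_deep − T_surf) + β(S_deep − S_surf′) = 0.
S_surf′ = S_deep − (α/β)·ΔT = 36.93 − (1.4 × 10⁻⁴/7.5 × 10⁻⁴)·(-2.1) = 37.3220 psu.
Increase required: 37.3220 − 37.21 = 0.1120 psu.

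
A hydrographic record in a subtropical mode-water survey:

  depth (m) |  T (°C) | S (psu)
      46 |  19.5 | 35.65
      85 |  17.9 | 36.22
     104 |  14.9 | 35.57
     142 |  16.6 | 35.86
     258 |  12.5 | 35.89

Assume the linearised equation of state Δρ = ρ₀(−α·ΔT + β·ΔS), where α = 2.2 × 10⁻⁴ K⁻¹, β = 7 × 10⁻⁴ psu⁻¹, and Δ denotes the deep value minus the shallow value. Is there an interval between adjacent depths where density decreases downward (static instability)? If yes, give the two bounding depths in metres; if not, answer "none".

104–142 m

Evaluate Δρ/ρ₀ = −αΔT + βΔS across each adjacent pair:
  46–85 m: −αΔT+βΔS = −(2.2 × 10⁻⁴)(-1.6)+(7 × 10⁻⁴)(+0.57) = 7.5 × 10⁻⁴ → stable
  85–104 m: −αΔT+βΔS = −(2.2 × 10⁻⁴)(-3.0)+(7 × 10⁻⁴)(-0.65) = 2.0 × 10⁻⁴ → stable
  104–142 m: −αΔT+βΔS = −(2.2 × 10⁻⁴)(+1.7)+(7 × 10⁻⁴)(+0.29) = -1.7 × 10⁻⁴ → UNSTABLE
  142–258 m: −αΔT+βΔS = −(2.2 × 10⁻⁴)(-4.1)+(7 × 10⁻⁴)(+0.03) = 9.2 × 10⁻⁴ → stable
The 104–142 m interval has Δρ < 0: lighter water underlies denser water.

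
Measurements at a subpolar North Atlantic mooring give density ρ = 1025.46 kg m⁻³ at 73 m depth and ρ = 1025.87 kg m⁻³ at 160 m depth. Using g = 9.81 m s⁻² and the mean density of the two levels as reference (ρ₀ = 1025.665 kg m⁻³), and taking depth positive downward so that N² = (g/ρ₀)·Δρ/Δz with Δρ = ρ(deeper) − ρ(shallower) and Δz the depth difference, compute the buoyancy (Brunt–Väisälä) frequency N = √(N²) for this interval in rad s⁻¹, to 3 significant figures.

Δρ = 1025.87 − 1025.46 = 0.41 kg m⁻³ over Δz = 160 − 73 = 87 m.
N² = (9.81/1025.665) × (0.41/87) = 4.5074 × 10⁻⁵ s⁻².
N = √(4.5074 × 10⁻⁵) = 6.7137 × 10⁻³ rad s⁻¹ ≈ 6.71 × 10⁻³ rad s⁻¹.
A positive N² confirms static stability across the interval.

6.71 × 10⁻³ rad s⁻¹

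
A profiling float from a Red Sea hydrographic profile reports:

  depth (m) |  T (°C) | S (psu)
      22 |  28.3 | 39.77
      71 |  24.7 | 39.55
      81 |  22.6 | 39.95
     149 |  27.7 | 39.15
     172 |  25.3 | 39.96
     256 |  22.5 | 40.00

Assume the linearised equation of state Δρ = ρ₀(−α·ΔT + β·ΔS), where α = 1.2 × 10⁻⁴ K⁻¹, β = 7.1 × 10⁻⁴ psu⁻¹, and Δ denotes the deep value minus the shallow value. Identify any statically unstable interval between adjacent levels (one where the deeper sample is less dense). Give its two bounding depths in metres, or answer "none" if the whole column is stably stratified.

81–149 m

Evaluate Δρ/ρ₀ = −αΔT + βΔS across each adjacent pair:
  22–71 m: −αΔT+βΔS = −(1.2 × 10⁻⁴)(-3.6)+(7.1 × 10⁻⁴)(-0.22) = 2.8 × 10⁻⁴ → stable
  71–81 m: −αΔT+βΔS = −(1.2 × 10⁻⁴)(-2.1)+(7.1 × 10⁻⁴)(+0.40) = 5.4 × 10⁻⁴ → stable
  81–149 m: −αΔT+βΔS = −(1.2 × 10⁻⁴)(+5.1)+(7.1 × 10⁻⁴)(-0.80) = -1.2 × 10⁻³ → UNSTABLE
  149–172 m: −αΔT+βΔS = −(1.2 × 10⁻⁴)(-2.4)+(7.1 × 10⁻⁴)(+0.81) = 8.6 × 10⁻⁴ → stable
  172–256 m: −αΔT+βΔS = −(1.2 × 10⁻⁴)(-2.8)+(7.1 × 10⁻⁴)(+0.04) = 3.6 × 10⁻⁴ → stable
The 81–149 m interval has Δρ < 0: lighter water underlies denser water.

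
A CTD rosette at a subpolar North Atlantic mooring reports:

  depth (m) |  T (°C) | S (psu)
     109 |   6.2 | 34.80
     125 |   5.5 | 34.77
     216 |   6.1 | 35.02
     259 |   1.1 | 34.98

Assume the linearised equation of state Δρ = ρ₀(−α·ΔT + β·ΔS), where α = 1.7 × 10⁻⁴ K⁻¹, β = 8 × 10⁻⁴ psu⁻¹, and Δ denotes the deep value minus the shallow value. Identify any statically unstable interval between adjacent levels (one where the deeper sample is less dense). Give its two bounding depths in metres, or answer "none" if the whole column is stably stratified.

none

Evaluate Δρ/ρ₀ = −αΔT + βΔS across each adjacent pair:
  109–125 m: −αΔT+βΔS = −(1.7 × 10⁻⁴)(-0.7)+(8 × 10⁻⁴)(-0.03) = 9.5 × 10⁻⁵ → stable
  125–216 m: −αΔT+βΔS = −(1.7 × 10⁻⁴)(+0.6)+(8 × 10⁻⁴)(+0.25) = 9.8 × 10⁻⁵ → stable
  216–259 m: −αΔT+βΔS = −(1.7 × 10⁻⁴)(-5.0)+(8 × 10⁻⁴)(-0.04) = 8.2 × 10⁻⁴ → stable
Every interval has Δρ > 0: the column is stably stratified throughout.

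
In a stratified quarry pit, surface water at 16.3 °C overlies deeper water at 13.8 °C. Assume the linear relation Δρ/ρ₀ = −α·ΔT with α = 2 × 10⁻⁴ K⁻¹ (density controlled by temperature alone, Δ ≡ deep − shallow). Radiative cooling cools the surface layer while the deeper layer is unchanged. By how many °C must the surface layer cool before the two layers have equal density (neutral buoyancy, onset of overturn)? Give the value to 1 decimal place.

2.5 °C

With temperature the only control, equal density requires T_surf′ = T_deep.
T_surf′ = 13.8 °C.
Cooling required: 16.3 − 13.8 = 2.5 °C.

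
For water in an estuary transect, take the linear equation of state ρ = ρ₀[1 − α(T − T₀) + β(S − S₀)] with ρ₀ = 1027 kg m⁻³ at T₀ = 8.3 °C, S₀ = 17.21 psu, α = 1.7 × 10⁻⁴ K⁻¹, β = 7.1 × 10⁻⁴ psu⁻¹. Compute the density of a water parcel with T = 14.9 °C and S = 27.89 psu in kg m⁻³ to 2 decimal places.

1033.64 kg m⁻³

T − T₀ = +6.6 K, S − S₀ = +10.68 psu.
Bracket = 1 − α·(+6.6) + β·(+10.68) = 1 + (6.4608 × 10⁻³) = 1.0064608.
ρ = 1027 × 1.0064608 = 1033.64 kg m⁻³.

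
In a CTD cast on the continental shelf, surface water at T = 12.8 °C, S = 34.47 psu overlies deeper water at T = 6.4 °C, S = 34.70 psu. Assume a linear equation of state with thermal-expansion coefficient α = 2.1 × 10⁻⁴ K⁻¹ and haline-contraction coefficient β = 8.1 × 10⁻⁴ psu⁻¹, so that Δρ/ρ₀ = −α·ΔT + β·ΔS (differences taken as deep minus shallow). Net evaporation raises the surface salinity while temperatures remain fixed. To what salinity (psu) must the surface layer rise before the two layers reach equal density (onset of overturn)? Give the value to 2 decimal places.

Neutral buoyancy requires −α(T_deep − T_surf) + β(S_deep − S_surf′) = 0.
S_surf′ = S_deep − (α/β)·ΔT = 34.70 − (2.1 × 10⁻⁴/8.1 × 10⁻⁴)·(-6.4) = 36.3593 psu.
Increase required: 36.3593 − 34.47 = 1.8893 psu.

36.36 psu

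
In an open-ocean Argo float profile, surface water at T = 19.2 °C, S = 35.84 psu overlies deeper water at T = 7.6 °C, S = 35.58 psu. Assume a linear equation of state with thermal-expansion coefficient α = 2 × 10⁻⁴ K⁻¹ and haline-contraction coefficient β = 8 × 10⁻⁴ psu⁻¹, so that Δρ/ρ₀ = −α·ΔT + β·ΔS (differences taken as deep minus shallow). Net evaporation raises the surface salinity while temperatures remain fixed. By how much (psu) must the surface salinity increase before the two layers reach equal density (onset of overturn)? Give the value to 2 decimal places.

2.64 psu

Neutral buoyancy requires −α(T_deep − T_surf) + β(S_deep − S_surf′) = 0.
S_surf′ = S_deep − (α/β)·ΔT = 35.58 − (2 × 10⁻⁴/8 × 10⁻⁴)·(-11.6) = 38.4800 psu.
Increase required: 38.4800 − 35.84 = 2.6400 psu.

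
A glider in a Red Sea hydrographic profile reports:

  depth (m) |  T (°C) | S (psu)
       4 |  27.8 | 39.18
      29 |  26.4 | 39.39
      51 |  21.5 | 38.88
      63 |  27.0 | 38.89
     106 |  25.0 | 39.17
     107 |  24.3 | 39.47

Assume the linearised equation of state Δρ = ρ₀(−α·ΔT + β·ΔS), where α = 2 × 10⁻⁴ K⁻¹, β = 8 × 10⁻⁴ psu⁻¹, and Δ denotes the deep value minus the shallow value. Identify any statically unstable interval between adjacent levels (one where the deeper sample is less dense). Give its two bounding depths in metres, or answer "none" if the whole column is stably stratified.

Evaluate Δρ/ρ₀ = −αΔT + βΔS across each adjacent pair:
  4–29 m: −αΔT+βΔS = −(2 × 10⁻⁴)(-1.4)+(8 × 10⁻⁴)(+0.21) = 4.5 × 10⁻⁴ → stable
  29–51 m: −αΔT+βΔS = −(2 × 10⁻⁴)(-4.9)+(8 × 10⁻⁴)(-0.51) = 5.7 × 10⁻⁴ → stable
  51–63 m: −αΔT+βΔS = −(2 × 10⁻⁴)(+5.5)+(8 × 10⁻⁴)(+0.01) = -1.1 × 10⁻³ → UNSTABLE
  63–106 m: −αΔT+βΔS = −(2 × 10⁻⁴)(-2.0)+(8 × 10⁻⁴)(+0.28) = 6.2 × 10⁻⁴ → stable
  106–107 m: −αΔT+βΔS = −(2 × 10⁻⁴)(-0.7)+(8 × 10⁻⁴)(+0.30) = 3.8 × 10⁻⁴ → stable
The 51–63 m interval has Δρ < 0: lighter water underlies denser water.

51–63 m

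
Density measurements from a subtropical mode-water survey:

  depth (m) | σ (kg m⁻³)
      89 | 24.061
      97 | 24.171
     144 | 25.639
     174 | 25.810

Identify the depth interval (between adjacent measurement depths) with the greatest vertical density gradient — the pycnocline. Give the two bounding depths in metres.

Compute the density gradient over each adjacent pair:
  89–97 m: Δρ/Δz = 0.110/8 = 0.014 kg m⁻⁴
  97–144 m: Δρ/Δz = 1.468/47 = 0.031 kg m⁻⁴
  144–174 m: Δρ/Δz = 0.171/30 = 5.7 × 10⁻³ kg m⁻⁴
The largest gradient is in the 97–144 m interval — the pycnocline.

97–144 m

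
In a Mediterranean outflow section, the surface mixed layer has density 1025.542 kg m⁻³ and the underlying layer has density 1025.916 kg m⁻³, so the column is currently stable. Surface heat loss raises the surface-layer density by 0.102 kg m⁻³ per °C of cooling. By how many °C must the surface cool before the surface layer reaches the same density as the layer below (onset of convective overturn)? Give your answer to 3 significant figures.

3.67 °C

Density deficit of the surface layer: 1025.916 − 1025.542 = 0.374 kg m⁻³.
Required change = 0.374 / 0.102 = 3.67 °C.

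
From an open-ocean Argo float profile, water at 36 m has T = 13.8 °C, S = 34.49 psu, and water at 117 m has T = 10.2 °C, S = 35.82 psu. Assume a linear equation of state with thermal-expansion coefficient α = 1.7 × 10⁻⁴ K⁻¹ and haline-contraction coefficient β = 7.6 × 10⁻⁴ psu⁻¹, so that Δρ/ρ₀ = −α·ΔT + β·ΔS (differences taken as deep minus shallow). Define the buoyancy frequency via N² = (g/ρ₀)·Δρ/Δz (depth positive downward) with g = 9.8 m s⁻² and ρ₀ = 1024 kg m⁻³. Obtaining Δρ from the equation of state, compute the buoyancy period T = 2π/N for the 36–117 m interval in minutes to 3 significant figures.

7.47 min

ΔT = -3.6 K, ΔS = +1.33 psu (deep − shallow).
Δρ/ρ₀ = −αΔT + βΔS = 6.12 × 10⁻⁴ + 1.0108 × 10⁻³ = 1.6228 × 10⁻³, so Δρ ≈ 1.662 kg m⁻³.
N² = (g/ρ₀)·Δρ/Δz = g·(Δρ/ρ₀)/Δz = 9.8 × 1.6228 × 10⁻³ / 81 = 1.9634 × 10⁻⁴ s⁻².
N = √(1.9634 × 10⁻⁴) = 0.014012 rad s⁻¹ → T = 2π/N = 448.41 s = 7.4735 min ≈ 7.47 min.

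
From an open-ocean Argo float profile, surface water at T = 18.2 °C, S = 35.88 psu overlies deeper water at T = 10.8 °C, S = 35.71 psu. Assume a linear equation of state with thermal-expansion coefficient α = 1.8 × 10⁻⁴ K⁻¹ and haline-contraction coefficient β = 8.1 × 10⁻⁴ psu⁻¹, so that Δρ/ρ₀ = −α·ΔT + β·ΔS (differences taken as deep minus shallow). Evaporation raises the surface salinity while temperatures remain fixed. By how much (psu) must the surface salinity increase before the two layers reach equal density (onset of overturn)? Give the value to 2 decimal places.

1.47 psu

Neutral buoyancy requires −α(T_deep − T_surf) + β(S_deep − S_surf′) = 0.
S_surf′ = S_deep − (α/β)·ΔT = 35.71 − (1.8 × 10⁻⁴/8.1 × 10⁻⁴)·(-7.4) = 37.3544 psu.
Increase required: 37.3544 − 35.88 = 1.4744 psu.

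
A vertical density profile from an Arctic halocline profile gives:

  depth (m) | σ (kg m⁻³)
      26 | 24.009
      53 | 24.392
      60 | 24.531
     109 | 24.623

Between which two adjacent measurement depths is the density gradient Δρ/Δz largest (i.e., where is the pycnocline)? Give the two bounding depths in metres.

53–60 m

Compute the density gradient over each adjacent pair:
  26–53 m: Δρ/Δz = 0.383/27 = 0.014 kg m⁻⁴
  53–60 m: Δρ/Δz = 0.139/7 = 0.020 kg m⁻⁴
  60–109 m: Δρ/Δz = 0.092/49 = 1.9 × 10⁻³ kg m⁻⁴
The largest gradient is in the 53–60 m interval — the pycnocline.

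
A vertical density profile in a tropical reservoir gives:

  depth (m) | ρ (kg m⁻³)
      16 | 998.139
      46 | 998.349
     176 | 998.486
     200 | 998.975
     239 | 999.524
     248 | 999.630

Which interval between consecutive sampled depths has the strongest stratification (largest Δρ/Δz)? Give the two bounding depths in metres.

176–200 m

Compute the density gradient over each adjacent pair:
  16–46 m: Δρ/Δz = 0.210/30 = 7.0 × 10⁻³ kg m⁻⁴
  46–176 m: Δρ/Δz = 0.137/130 = 1.1 × 10⁻³ kg m⁻⁴
  176–200 m: Δρ/Δz = 0.489/24 = 0.020 kg m⁻⁴
  200–239 m: Δρ/Δz = 0.549/39 = 0.014 kg m⁻⁴
  239–248 m: Δρ/Δz = 0.106/9 = 0.012 kg m⁻⁴
The largest gradient is in the 176–200 m interval — the pycnocline.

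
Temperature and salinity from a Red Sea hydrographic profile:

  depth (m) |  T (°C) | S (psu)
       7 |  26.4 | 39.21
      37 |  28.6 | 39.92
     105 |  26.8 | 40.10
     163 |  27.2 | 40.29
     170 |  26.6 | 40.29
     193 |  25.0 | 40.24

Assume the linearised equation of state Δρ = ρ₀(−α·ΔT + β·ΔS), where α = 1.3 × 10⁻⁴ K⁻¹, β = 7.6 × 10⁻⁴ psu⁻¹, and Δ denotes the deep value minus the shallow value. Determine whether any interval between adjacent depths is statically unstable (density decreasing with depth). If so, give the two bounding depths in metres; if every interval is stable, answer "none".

Evaluate Δρ/ρ₀ = −αΔT + βΔS across each adjacent pair:
  7–37 m: −αΔT+βΔS = −(1.3 × 10⁻⁴)(+2.2)+(7.6 × 10⁻⁴)(+0.71) = 2.5 × 10⁻⁴ → stable
  37–105 m: −αΔT+βΔS = −(1.3 × 10⁻⁴)(-1.8)+(7.6 × 10⁻⁴)(+0.18) = 3.7 × 10⁻⁴ → stable
  105–163 m: −αΔT+βΔS = −(1.3 × 10⁻⁴)(+0.4)+(7.6 × 10⁻⁴)(+0.19) = 9.2 × 10⁻⁵ → stable
  163–170 m: −αΔT+βΔS = −(1.3 × 10⁻⁴)(-0.6)+(7.6 × 10⁻⁴)(+0.00) = 7.8 × 10⁻⁵ → stable
  170–193 m: −αΔT+βΔS = −(1.3 × 10⁻⁴)(-1.6)+(7.6 × 10⁻⁴)(-0.05) = 1.7 × 10⁻⁴ → stable
Every interval has Δρ > 0: the column is stably stratified throughout.

none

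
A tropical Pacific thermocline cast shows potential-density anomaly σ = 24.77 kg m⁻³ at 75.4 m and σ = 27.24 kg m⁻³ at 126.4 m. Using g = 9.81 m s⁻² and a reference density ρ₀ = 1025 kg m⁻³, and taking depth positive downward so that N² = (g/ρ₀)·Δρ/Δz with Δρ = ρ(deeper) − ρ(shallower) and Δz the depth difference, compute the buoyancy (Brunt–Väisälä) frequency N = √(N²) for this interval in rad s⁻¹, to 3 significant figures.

0.0215 rad s⁻¹

Δρ = 1027.24 − 1024.77 = 2.47 kg m⁻³ over Δz = 126.4 − 75.4 = 51 m.
N² = (9.81/1025) × (2.47/51) = 4.6352 × 10⁻⁴ s⁻².
N = √(4.6352 × 10⁻⁴) = 0.021530 rad s⁻¹ ≈ 0.0215 rad s⁻¹.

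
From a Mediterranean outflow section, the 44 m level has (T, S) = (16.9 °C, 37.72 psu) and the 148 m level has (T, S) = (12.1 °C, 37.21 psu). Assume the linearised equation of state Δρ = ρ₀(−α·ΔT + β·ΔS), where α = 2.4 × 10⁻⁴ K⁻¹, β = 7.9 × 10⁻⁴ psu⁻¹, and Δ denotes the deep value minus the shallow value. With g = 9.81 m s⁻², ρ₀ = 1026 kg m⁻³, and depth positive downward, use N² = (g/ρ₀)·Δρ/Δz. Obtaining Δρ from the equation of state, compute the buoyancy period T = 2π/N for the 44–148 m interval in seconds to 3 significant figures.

747 s

ΔT = -4.8 K, ΔS = -0.51 psu (deep − shallow).
Δρ/ρ₀ = −αΔT + βΔS = 1.152 × 10⁻³ − 4.029 × 10⁻⁴ = 7.491 × 10⁻⁴, so Δρ ≈ 0.7686 kg m⁻³.
N² = (g/ρ₀)·Δρ/Δz = g·(Δρ/ρ₀)/Δz = 9.81 × 7.491 × 10⁻⁴ / 104 = 7.0660 × 10⁻⁵ s⁻².
N = √(7.0660 × 10⁻⁵) = 8.4060 × 10⁻³ rad s⁻¹ → T = 2π/N = 747.46 s ≈ 747 s.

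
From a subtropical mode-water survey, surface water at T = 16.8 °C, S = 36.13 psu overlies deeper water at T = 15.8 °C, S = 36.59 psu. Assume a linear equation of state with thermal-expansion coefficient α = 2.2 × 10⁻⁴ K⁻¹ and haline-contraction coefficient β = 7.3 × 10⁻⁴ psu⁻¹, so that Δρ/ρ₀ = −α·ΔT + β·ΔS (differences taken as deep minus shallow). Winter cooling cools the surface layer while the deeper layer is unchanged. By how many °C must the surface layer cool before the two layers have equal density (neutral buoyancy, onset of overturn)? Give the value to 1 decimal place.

Neutral buoyancy requires Δρ = 0, i.e. −α(T_deep − T_surf′) + β(S_deep − S_surf) = 0.
T_surf′ = T_deep − (β/α)·ΔS = 15.8 − (7.3 × 10⁻⁴/2.2 × 10⁻⁴)·(+0.46) = 14.274 °C.
Cooling required: 16.8 − (14.274) = 2.526 °C.

2.5 °C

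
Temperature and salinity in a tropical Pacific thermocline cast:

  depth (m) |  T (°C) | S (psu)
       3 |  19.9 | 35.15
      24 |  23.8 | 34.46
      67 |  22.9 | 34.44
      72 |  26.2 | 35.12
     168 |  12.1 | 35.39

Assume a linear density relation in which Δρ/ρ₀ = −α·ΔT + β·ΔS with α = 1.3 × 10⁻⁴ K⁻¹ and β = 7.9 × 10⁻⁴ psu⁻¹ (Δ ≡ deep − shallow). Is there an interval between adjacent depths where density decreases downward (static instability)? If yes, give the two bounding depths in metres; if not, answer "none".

3–24 m

Evaluate Δρ/ρ₀ = −αΔT + βΔS across each adjacent pair:
  3–24 m: −αΔT+βΔS = −(1.3 × 10⁻⁴)(+3.9)+(7.9 × 10⁻⁴)(-0.69) = -1.1 × 10⁻³ → UNSTABLE
  24–67 m: −αΔT+βΔS = −(1.3 × 10⁻⁴)(-0.9)+(7.9 × 10⁻⁴)(-0.02) = 1.0 × 10⁻⁴ → stable
  67–72 m: −αΔT+βΔS = −(1.3 × 10⁻⁴)(+3.3)+(7.9 × 10⁻⁴)(+0.68) = 1.1 × 10⁻⁴ → stable
  72–168 m: −αΔT+βΔS = −(1.3 × 10⁻⁴)(-14.1)+(7.9 × 10⁻⁴)(+0.27) = 2.0 × 10⁻³ → stable
The 3–24 m interval has Δρ < 0: lighter water underlies denser water.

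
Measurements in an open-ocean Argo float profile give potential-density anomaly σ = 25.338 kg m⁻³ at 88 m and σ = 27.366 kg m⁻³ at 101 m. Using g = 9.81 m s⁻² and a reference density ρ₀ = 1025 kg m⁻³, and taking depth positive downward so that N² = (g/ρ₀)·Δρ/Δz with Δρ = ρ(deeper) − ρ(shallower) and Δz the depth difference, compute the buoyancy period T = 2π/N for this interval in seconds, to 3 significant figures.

Δρ = 1027.366 − 1025.338 = 2.028 kg m⁻³ over Δz = 101 − 88 = 13 m.
N² = (9.81/1025) × (2.028/13) = 1.4930 × 10⁻³ s⁻².
N = √(1.4930 × 10⁻³) = 0.038639 rad s⁻¹, so T = 2π/N = 162.61 s ≈ 163 s.

163 s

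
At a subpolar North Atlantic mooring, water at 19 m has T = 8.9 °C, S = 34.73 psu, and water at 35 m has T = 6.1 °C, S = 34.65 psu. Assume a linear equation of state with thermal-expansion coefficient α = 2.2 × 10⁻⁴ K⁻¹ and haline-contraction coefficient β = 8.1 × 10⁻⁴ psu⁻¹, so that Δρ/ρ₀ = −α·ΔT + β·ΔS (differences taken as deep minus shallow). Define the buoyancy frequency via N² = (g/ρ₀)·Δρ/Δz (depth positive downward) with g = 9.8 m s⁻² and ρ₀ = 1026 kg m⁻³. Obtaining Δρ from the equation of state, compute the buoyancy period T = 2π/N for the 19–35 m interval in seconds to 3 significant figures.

ΔT = -2.8 K, ΔS = -0.08 psu (deep − shallow).
Δρ/ρ₀ = −αΔT + βΔS = 6.16 × 10⁻⁴ − 6.48 × 10⁻⁵ = 5.512 × 10⁻⁴, so Δρ ≈ 0.5655 kg m⁻³.
N² = (g/ρ₀)·Δρ/Δz = g·(Δρ/ρ₀)/Δz = 9.8 × 5.512 × 10⁻⁴ / 16 = 3.3761 × 10⁻⁴ s⁻².
N = √(3.3761 × 10⁻⁴) = 0.018374 rad s⁻¹ → T = 2π/N = 341.96 s ≈ 342 s.

342 s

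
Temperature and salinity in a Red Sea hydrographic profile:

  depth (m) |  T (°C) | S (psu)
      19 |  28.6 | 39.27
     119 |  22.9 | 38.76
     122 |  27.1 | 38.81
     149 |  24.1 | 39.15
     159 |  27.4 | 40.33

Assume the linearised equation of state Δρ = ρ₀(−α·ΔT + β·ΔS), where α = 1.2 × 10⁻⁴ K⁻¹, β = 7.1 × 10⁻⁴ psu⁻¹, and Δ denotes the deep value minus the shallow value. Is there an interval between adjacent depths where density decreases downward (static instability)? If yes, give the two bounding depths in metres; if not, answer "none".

Evaluate Δρ/ρ₀ = −αΔT + βΔS across each adjacent pair:
  19–119 m: −αΔT+βΔS = −(1.2 × 10⁻⁴)(-5.7)+(7.1 × 10⁻⁴)(-0.51) = 3.2 × 10⁻⁴ → stable
  119–122 m: −αΔT+βΔS = −(1.2 × 10⁻⁴)(+4.2)+(7.1 × 10⁻⁴)(+0.05) = -4.7 × 10⁻⁴ → UNSTABLE
  122–149 m: −αΔT+βΔS = −(1.2 × 10⁻⁴)(-3.0)+(7.1 × 10⁻⁴)(+0.34) = 6.0 × 10⁻⁴ → stable
  149–159 m: −αΔT+βΔS = −(1.2 × 10⁻⁴)(+3.3)+(7.1 × 10⁻⁴)(+1.18) = 4.4 × 10⁻⁴ → stable
The 119–122 m interval has Δρ < 0: lighter water underlies denser water.

119–122 m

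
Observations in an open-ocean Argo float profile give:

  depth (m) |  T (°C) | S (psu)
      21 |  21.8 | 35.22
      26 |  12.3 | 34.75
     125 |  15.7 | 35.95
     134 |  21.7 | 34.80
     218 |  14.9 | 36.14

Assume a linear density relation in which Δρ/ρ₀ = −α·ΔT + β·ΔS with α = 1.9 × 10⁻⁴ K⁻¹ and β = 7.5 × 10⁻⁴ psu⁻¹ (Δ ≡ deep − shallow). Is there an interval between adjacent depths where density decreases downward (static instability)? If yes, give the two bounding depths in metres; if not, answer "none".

125–134 m

Evaluate Δρ/ρ₀ = −αΔT + βΔS across each adjacent pair:
  21–26 m: −αΔT+βΔS = −(1.9 × 10⁻⁴)(-9.5)+(7.5 × 10⁻⁴)(-0.47) = 1.5 × 10⁻³ → stable
  26–125 m: −αΔT+βΔS = −(1.9 × 10⁻⁴)(+3.4)+(7.5 × 10⁻⁴)(+1.20) = 2.5 × 10⁻⁴ → stable
  125–134 m: −αΔT+βΔS = −(1.9 × 10⁻⁴)(+6.0)+(7.5 × 10⁻⁴)(-1.15) = -2.0 × 10⁻³ → UNSTABLE
  134–218 m: −αΔT+βΔS = −(1.9 × 10⁻⁴)(-6.8)+(7.5 × 10⁻⁴)(+1.34) = 2.3 × 10⁻³ → stable
The 125–134 m interval has Δρ < 0: lighter water underlies denser water.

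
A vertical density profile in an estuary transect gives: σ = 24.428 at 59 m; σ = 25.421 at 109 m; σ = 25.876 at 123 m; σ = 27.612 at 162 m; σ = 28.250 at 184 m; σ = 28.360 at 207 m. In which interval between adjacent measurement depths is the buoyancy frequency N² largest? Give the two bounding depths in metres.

Compute the density gradient over each adjacent pair:
  59–109 m: Δρ/Δz = 0.993/50 = 0.020 kg m⁻⁴
  109–123 m: Δρ/Δz = 0.455/14 = 0.033 kg m⁻⁴
  123–162 m: Δρ/Δz = 1.736/39 = 0.045 kg m⁻⁴
  162–184 m: Δρ/Δz = 0.638/22 = 0.029 kg m⁻⁴
  184–207 m: Δρ/Δz = 0.110/23 = 4.8 × 10⁻³ kg m⁻⁴
The largest gradient is in the 123–162 m interval — the pycnocline.

123–162 m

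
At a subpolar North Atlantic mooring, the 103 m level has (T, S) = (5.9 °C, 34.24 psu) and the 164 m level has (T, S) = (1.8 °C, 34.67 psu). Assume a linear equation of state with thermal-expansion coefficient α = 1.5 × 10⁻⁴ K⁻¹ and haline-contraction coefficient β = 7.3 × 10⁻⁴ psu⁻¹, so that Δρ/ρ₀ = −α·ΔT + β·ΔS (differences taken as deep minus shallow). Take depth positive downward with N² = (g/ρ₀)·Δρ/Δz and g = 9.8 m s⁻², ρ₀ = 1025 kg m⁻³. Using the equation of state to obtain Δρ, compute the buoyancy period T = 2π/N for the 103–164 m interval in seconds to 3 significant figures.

ΔT = -4.1 K, ΔS = +0.43 psu (deep − shallow).
Δρ/ρ₀ = −αΔT + βΔS = 6.15 × 10⁻⁴ + 3.139 × 10⁻⁴ = 9.289 × 10⁻⁴, so Δρ ≈ 0.9521 kg m⁻³.
N² = (g/ρ₀)·Δρ/Δz = g·(Δρ/ρ₀)/Δz = 9.8 × 9.289 × 10⁻⁴ / 61 = 1.4923 × 10⁻⁴ s⁻².
N = √(1.4923 × 10⁻⁴) = 0.012216 rad s⁻¹ → T = 2π/N = 514.34 s ≈ 514 s.

514 s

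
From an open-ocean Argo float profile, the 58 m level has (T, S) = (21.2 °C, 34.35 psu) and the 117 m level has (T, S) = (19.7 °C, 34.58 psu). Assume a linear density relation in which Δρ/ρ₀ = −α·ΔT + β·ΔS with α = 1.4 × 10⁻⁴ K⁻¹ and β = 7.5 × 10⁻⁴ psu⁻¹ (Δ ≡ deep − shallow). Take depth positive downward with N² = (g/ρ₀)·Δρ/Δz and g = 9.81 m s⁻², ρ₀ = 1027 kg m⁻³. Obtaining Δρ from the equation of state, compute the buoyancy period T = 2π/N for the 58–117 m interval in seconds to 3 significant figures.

ΔT = -1.5 K, ΔS = +0.23 psu (deep − shallow).
Δρ/ρ₀ = −αΔT + βΔS = 2.10 × 10⁻⁴ + 1.725 × 10⁻⁴ = 3.825 × 10⁻⁴, so Δρ ≈ 0.3928 kg m⁻³.
N² = (g/ρ₀)·Δρ/Δz = g·(Δρ/ρ₀)/Δz = 9.81 × 3.825 × 10⁻⁴ / 59 = 6.3599 × 10⁻⁵ s⁻².
N = √(6.3599 × 10⁻⁵) = 7.9749 × 10⁻³ rad s⁻¹ → T = 2π/N = 787.87 s ≈ 788 s.

788 s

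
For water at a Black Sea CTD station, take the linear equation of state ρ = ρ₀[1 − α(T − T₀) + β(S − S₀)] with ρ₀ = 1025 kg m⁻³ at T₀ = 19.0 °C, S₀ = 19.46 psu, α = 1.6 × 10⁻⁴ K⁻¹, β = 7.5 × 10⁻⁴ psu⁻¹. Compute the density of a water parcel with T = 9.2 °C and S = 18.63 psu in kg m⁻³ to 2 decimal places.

T − T₀ = -9.8 K, S − S₀ = -0.83 psu.
Bracket = 1 − α·(-9.8) + β·(-0.83) = 1 + (9.455 × 10⁻⁴) = 1.0009455.
ρ = 1025 × 1.0009455 = 1025.97 kg m⁻³.

1025.97 kg m⁻³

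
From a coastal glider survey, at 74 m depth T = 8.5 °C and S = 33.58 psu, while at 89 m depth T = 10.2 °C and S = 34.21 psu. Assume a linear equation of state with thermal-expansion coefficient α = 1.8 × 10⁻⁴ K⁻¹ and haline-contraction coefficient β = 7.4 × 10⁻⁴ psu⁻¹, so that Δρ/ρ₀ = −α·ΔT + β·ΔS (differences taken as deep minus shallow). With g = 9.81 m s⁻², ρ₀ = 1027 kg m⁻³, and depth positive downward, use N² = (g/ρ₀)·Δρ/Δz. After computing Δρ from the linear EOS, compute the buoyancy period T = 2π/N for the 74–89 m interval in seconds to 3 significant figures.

614 s

ΔT = +1.7 K, ΔS = +0.63 psu (deep − shallow).
Δρ/ρ₀ = −αΔT + βΔS = -3.06 × 10⁻⁴ + 4.662 × 10⁻⁴ = 1.602 × 10⁻⁴, so Δρ ≈ 0.1645 kg m⁻³.
N² = (g/ρ₀)·Δρ/Δz = g·(Δρ/ρ₀)/Δz = 9.81 × 1.602 × 10⁻⁴ / 15 = 1.0477 × 10⁻⁴ s⁻².
N = √(1.0477 × 10⁻⁴) = 0.010236 rad s⁻¹ → T = 2π/N = 613.83 s ≈ 614 s.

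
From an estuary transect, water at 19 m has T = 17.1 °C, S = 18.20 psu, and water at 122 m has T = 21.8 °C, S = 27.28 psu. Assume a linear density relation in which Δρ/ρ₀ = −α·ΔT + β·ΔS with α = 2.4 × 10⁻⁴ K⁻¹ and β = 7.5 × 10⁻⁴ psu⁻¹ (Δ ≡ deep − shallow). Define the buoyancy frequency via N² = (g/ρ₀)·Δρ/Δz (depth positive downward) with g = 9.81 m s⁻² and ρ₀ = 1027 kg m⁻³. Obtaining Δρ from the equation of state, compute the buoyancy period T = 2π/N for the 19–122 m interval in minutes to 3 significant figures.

4.50 min

ΔT = +4.7 K, ΔS = +9.08 psu (deep − shallow).
Δρ/ρ₀ = −αΔT + βΔS = -1.128 × 10⁻³ + 6.81 × 10⁻³ = 5.682 × 10⁻³, so Δρ ≈ 5.835 kg m⁻³.
N² = (g/ρ₀)·Δρ/Δz = g·(Δρ/ρ₀)/Δz = 9.81 × 5.682 × 10⁻³ / 103 = 5.4117 × 10⁻⁴ s⁻².
N = √(5.4117 × 10⁻⁴) = 0.023263 rad s⁻¹ → T = 2π/N = 270.09 s = 4.5015 min ≈ 4.50 min.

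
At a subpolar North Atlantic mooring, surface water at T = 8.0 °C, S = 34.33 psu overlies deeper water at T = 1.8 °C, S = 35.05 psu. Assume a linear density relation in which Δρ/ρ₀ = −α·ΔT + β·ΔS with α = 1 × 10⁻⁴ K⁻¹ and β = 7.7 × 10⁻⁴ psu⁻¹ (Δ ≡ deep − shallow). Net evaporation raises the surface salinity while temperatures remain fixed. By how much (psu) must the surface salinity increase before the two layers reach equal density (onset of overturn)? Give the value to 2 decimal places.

Neutral buoyancy requires −α(T_deep − T_surf) + β(S_deep − S_surf′) = 0.
S_surf′ = S_deep − (α/β)·ΔT = 35.05 − (1 × 10⁻⁴/7.7 × 10⁻⁴)·(-6.2) = 35.8552 psu.
Increase required: 35.8552 − 34.33 = 1.5252 psu.

1.53 psu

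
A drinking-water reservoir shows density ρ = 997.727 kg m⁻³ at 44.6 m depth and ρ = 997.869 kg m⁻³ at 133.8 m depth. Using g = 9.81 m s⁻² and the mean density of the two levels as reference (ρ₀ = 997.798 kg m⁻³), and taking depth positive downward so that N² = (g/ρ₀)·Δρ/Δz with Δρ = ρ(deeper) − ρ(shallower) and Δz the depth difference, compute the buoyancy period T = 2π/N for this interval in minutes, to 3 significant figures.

26.5 min

Δρ = 997.869 − 997.727 = 0.142 kg m⁻³ over Δz = 133.8 − 44.6 = 89.2 m.
N² = (9.81/997.798) × (0.142/89.2) = 1.5651 × 10⁻⁵ s⁻².
N = √(1.5651 × 10⁻⁵) = 3.9561 × 10⁻³ rad s⁻¹, so T = 2π/N = 1.5882 × 10³ s = 26.470 min ≈ 26.5 min.
N² > 0, so the interval is statically stable.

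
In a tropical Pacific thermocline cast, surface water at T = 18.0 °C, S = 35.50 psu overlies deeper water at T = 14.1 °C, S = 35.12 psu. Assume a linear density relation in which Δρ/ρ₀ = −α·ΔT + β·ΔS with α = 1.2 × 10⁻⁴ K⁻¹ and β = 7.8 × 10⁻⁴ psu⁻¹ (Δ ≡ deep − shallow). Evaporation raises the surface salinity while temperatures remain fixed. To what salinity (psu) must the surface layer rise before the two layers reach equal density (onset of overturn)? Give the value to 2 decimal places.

Neutral buoyancy requires −α(T_deep − T_surf) + β(S_deep − S_surf′) = 0.
S_surf′ = S_deep − (α/β)·ΔT = 35.12 − (1.2 × 10⁻⁴/7.8 × 10⁻⁴)·(-3.9) = 35.7200 psu.
Increase required: 35.7200 − 35.50 = 0.2200 psu.

35.72 psu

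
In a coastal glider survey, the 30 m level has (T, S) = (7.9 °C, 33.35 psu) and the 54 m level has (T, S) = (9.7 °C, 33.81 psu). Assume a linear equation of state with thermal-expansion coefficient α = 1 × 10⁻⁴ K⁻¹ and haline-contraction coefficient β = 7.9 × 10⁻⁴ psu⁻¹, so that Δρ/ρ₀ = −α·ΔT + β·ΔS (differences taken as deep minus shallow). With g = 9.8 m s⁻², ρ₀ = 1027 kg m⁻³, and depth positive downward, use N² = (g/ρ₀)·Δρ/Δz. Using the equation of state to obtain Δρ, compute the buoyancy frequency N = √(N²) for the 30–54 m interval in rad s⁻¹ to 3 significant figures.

8.65 × 10⁻³ rad s⁻¹

ΔT = +1.8 K, ΔS = +0.46 psu (deep − shallow).
Δρ/ρ₀ = −αΔT + βΔS = -1.80 × 10⁻⁴ + 3.634 × 10⁻⁴ = 1.834 × 10⁻⁴, so Δρ ≈ 0.1884 kg m⁻³.
N² = (g/ρ₀)·Δρ/Δz = g·(Δρ/ρ₀)/Δz = 9.8 × 1.834 × 10⁻⁴ / 24 = 7.4888 × 10⁻⁵ s⁻².
N = √(7.4888 × 10⁻⁵) = 8.6538 × 10⁻³ rad s⁻¹ ≈ 8.65 × 10⁻³ rad s⁻¹.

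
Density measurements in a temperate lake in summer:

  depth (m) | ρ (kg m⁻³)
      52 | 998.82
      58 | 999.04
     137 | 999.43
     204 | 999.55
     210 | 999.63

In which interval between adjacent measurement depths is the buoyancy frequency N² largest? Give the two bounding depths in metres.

52–58 m

Compute the density gradient over each adjacent pair:
  52–58 m: Δρ/Δz = 0.22/6 = 0.037 kg m⁻⁴
  58–137 m: Δρ/Δz = 0.39/79 = 4.9 × 10⁻³ kg m⁻⁴
  137–204 m: Δρ/Δz = 0.12/67 = 1.8 × 10⁻³ kg m⁻⁴
  204–210 m: Δρ/Δz = 0.08/6 = 0.013 kg m⁻⁴
The largest gradient is in the 52–58 m interval — the pycnocline.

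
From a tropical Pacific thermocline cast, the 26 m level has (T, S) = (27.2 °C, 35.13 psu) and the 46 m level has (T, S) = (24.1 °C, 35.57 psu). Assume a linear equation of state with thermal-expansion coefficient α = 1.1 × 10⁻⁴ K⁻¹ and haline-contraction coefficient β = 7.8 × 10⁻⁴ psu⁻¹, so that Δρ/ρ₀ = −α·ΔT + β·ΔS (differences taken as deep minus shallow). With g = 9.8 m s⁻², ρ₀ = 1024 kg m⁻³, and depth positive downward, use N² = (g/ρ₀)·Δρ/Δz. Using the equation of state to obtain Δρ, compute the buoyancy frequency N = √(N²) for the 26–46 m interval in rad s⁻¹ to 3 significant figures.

ΔT = -3.1 K, ΔS = +0.44 psu (deep − shallow).
Δρ/ρ₀ = −αΔT + βΔS = 3.41 × 10⁻⁴ + 3.432 × 10⁻⁴ = 6.842 × 10⁻⁴, so Δρ ≈ 0.7006 kg m⁻³.
N² = (g/ρ₀)·Δρ/Δz = g·(Δρ/ρ₀)/Δz = 9.8 × 6.842 × 10⁻⁴ / 20 = 3.3526 × 10⁻⁴ s⁻².
N = √(3.3526 × 10⁻⁴) = 0.018310 rad s⁻¹ ≈ 0.0183 rad s⁻¹.

0.0183 rad s⁻¹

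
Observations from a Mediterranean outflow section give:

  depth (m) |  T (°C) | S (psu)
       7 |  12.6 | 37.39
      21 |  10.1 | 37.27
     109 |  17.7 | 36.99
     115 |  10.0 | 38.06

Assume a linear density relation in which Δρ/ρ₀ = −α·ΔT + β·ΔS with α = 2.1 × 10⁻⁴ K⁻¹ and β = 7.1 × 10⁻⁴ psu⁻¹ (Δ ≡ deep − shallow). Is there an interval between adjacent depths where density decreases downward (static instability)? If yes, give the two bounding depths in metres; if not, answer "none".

Evaluate Δρ/ρ₀ = −αΔT + βΔS across each adjacent pair:
  7–21 m: −αΔT+βΔS = −(2.1 × 10⁻⁴)(-2.5)+(7.1 × 10⁻⁴)(-0.12) = 4.4 × 10⁻⁴ → stable
  21–109 m: −αΔT+βΔS = −(2.1 × 10⁻⁴)(+7.6)+(7.1 × 10⁻⁴)(-0.28) = -1.8 × 10⁻³ → UNSTABLE
  109–115 m: −αΔT+βΔS = −(2.1 × 10⁻⁴)(-7.7)+(7.1 × 10⁻⁴)(+1.07) = 2.4 × 10⁻³ → stable
The 21–109 m interval has Δρ < 0: lighter water underlies denser water.

21–109 m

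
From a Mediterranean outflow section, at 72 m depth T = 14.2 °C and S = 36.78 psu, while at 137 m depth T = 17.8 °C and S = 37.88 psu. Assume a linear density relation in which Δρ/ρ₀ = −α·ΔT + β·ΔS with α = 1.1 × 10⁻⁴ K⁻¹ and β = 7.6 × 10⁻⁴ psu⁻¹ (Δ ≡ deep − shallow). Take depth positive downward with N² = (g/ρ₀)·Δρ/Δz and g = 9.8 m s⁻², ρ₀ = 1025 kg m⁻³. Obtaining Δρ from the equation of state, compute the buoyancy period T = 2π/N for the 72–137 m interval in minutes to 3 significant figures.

ΔT = +3.6 K, ΔS = +1.10 psu (deep − shallow).
Δρ/ρ₀ = −αΔT + βΔS = -3.96 × 10⁻⁴ + 8.36 × 10⁻⁴ = 4.40 × 10⁻⁴, so Δρ ≈ 0.4510 kg m⁻³.
N² = (g/ρ₀)·Δρ/Δz = g·(Δρ/ρ₀)/Δz = 9.8 × 4.40 × 10⁻⁴ / 65 = 6.6338 × 10⁻⁵ s⁻².
N = √(6.6338 × 10⁻⁵) = 8.1448 × 10⁻³ rad s⁻¹ → T = 2π/N = 771.44 s = 12.857 min ≈ 12.9 min.

12.9 min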